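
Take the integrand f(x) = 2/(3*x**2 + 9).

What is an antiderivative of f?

An antiderivative F(x) passes only if d/dx[F] lands on f(x) exactly.
Check: d/dx[2*sqrt(3)*atan(sqrt(3)*x/3)/9] = 2/(3*x**2 + 9) = f(x).

An antiderivative is F(x) = 2*sqrt(3)*atan(sqrt(3)*x/3)/9.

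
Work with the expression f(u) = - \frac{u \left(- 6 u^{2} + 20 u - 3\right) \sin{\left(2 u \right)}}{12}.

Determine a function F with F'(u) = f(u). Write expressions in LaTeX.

An antiderivative is F(u) = - \frac{u^{3} \cos{\left(2 u \right)}}{4} + \frac{3 u^{2} \sin{\left(2 u \right)}}{8} + \frac{5 u^{2} \cos{\left(2 u \right)}}{6} - \frac{5 u \sin{\left(2 u \right)}}{6} + \frac{u \cos{\left(2 u \right)}}{4} - \frac{\sin{\left(2 u \right)}}{8} - \frac{5 \cos{\left(2 u \right)}}{12}.

Since d/du undoes antidifferentiation here, F'(u) = f(u) is required of F(u).
Check: d/du[- \frac{u^{3} \cos{\left(2 u \right)}}{4} + \frac{3 u^{2} \sin{\left(2 u \right)}}{8} + \frac{5 u^{2} \cos{\left(2 u \right)}}{6} - \frac{5 u \sin{\left(2 u \right)}}{6} + \frac{u \cos{\left(2 u \right)}}{4} - \frac{\sin{\left(2 u \right)}}{8} - \frac{5 \cos{\left(2 u \right)}}{12}] = \frac{u^{3} \sin{\left(2 u \right)}}{2} - \frac{5 u^{2} \sin{\left(2 u \right)}}{3} + \frac{u \sin{\left(2 u \right)}}{4}, which equals f(u).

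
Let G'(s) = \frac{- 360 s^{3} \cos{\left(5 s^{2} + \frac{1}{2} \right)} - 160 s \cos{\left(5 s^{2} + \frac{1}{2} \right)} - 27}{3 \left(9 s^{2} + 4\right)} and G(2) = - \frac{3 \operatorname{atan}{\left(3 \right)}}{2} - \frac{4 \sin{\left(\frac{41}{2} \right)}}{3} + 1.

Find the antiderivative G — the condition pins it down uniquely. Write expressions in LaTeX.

G(s) = - \frac{4 \sin{\left(5 s^{2} + \frac{1}{2} \right)}}{3} - \frac{3 \operatorname{atan}{\left(\frac{3 s}{2} \right)}}{2} + 1

A first test for any G(s): its s-derivative must equal the given G'(s).
A general antiderivative is - \frac{4 \sin{\left(5 s^{2} + \frac{1}{2} \right)}}{3} - \frac{3 \operatorname{atan}{\left(\frac{3 s}{2} \right)}}{2} + C.
The condition gives C = - \frac{3 \operatorname{atan}{\left(3 \right)}}{2} - \frac{4 \sin{\left(\frac{41}{2} \right)}}{3} + 1 - (- \frac{3 \operatorname{atan}{\left(3 \right)}}{2} - \frac{4 \sin{\left(\frac{41}{2} \right)}}{3}) = 1.
So G(s) = - \frac{4 \sin{\left(5 s^{2} + \frac{1}{2} \right)}}{3} - \frac{3 \operatorname{atan}{\left(\frac{3 s}{2} \right)}}{2} + 1.
Check: d/ds[- \frac{4 \sin{\left(5 s^{2} + \frac{1}{2} \right)}}{3} - \frac{3 \operatorname{atan}{\left(\frac{3 s}{2} \right)}}{2} + 1] = \frac{- 360 s^{3} \cos{\left(5 s^{2} + \frac{1}{2} \right)} - 160 s \cos{\left(5 s^{2} + \frac{1}{2} \right)} - 27}{27 s^{2} + 12}, which equals G'(s).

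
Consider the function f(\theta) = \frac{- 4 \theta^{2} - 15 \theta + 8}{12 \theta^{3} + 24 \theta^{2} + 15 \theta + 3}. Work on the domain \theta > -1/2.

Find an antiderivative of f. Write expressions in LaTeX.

An antiderivative is F(\theta) = \frac{- 80 \theta \log{\left(\theta + \frac{1}{2} \right)} + 76 \theta \log{\left(\theta + 1 \right)} - 40 \log{\left(\theta + \frac{1}{2} \right)} + 38 \log{\left(\theta + 1 \right)} - 29}{12 \theta + 6}.

The denominator factors as 3 \left(\theta + 1\right) \left(2 \theta + 1\right)^{2}; partial fractions split f into directly integrable pieces: - \frac{40}{3 \left(2 \theta + 1\right)} + \frac{29}{3 \left(2 \theta + 1\right)^{2}} + \frac{19}{3 \left(\theta + 1\right)}.
Check: d/d\theta[\frac{- 80 \theta \log{\left(\theta + \frac{1}{2} \right)} + 76 \theta \log{\left(\theta + 1 \right)} - 40 \log{\left(\theta + \frac{1}{2} \right)} + 38 \log{\left(\theta + 1 \right)} - 29}{12 \theta + 6}] = \frac{- 4 \theta^{2} - 15 \theta + 8}{12 \theta^{3} + 24 \theta^{2} + 15 \theta + 3} = f(\theta).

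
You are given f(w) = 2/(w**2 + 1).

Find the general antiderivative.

An antiderivative F(w) passes only if d/dw[F] lands on f(w) exactly.
Check: d/dw[2*atan(w)] = 2/(w**2 + 1) = f(w).

F(w) = 2*atan(w) + C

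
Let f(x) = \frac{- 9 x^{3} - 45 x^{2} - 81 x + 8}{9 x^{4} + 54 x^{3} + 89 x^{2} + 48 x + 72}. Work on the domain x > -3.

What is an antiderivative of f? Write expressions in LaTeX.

An antiderivative is F(x) = - \frac{x \log{\left(\frac{3 x^{2}}{2} + \frac{4}{3} \right)} + 3 \log{\left(\frac{3 x^{2}}{2} + \frac{4}{3} \right)} + 2}{2 \left(x + 3\right)}.

Differentiate the proposed F(x) back; it has to land on f(x) exactly.
Check: d/dx[- \frac{x \log{\left(\frac{3 x^{2}}{2} + \frac{4}{3} \right)} + 3 \log{\left(\frac{3 x^{2}}{2} + \frac{4}{3} \right)} + 2}{2 \left(x + 3\right)}] = \frac{- 9 x^{3} - 45 x^{2} - 81 x + 8}{9 x^{4} + 54 x^{3} + 89 x^{2} + 48 x + 72} = f(x).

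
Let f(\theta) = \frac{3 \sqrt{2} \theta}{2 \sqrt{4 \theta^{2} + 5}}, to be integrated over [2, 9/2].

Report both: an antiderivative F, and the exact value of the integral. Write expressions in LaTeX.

The substitution u = 2 \theta^{2} + \frac{5}{2} works: f is exactly (dF/du)*(du/d\theta) for that inner function.
F(\theta) = \frac{3 \sqrt{2 \theta^{2} + \frac{5}{2}}}{4} is an antiderivative of f.
Check: d/d\theta[\frac{3 \sqrt{2 \theta^{2} + \frac{5}{2}}}{4}] = \frac{3 \sqrt{2} \theta}{2 \sqrt{4 \theta^{2} + 5}} = f(\theta).
F(9/2) = \frac{3 \sqrt{43}}{4}; F(2) = \frac{3 \sqrt{42}}{8}.
Integral = F(9/2) - F(2) = - \frac{3 \sqrt{42}}{8} + \frac{3 \sqrt{43}}{4}.

Antiderivative: F(\theta) = \frac{3 \sqrt{2 \theta^{2} + \frac{5}{2}}}{4}; value = - \frac{3 \sqrt{42}}{8} + \frac{3 \sqrt{43}}{4}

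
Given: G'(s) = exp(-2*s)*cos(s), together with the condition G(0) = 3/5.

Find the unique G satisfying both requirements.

The proposed G(s) is checked by its d/ds: the result must match the given G'(s).
A general antiderivative is exp(-2*s)*sin(s)/5 - 2*exp(-2*s)*cos(s)/5 + C.
The condition gives C = 3/5 - (-2/5) = 1.
So G(s) = (5*exp(2*s) + sin(s) - 2*cos(s))*exp(-2*s)/5.
Check: d/ds[(5*exp(2*s) + sin(s) - 2*cos(s))*exp(-2*s)/5] = exp(-2*s)*cos(s) = G'(s).

G(s) = (5*exp(2*s) + sin(s) - 2*cos(s))*exp(-2*s)/5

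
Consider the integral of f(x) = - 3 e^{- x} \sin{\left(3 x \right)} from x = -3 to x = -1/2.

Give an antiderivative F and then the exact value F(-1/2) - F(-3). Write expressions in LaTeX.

Antiderivative: F(x) = \frac{3 e^{- x} \sin{\left(3 x \right)}}{10} + \frac{9 e^{- x} \cos{\left(3 x \right)}}{10}; value = - \frac{3 e^{\frac{1}{2}} \sin{\left(\frac{3}{2} \right)}}{10} + \frac{9 e^{\frac{1}{2}} \cos{\left(\frac{3}{2} \right)}}{10} + \frac{3 e^{3} \sin{\left(9 \right)}}{10} - \frac{9 e^{3} \cos{\left(9 \right)}}{10}

For F(x) to be correct the identity F'(x) - f(x) = 0 must hold.
F(x) = \frac{3 e^{- x} \sin{\left(3 x \right)}}{10} + \frac{9 e^{- x} \cos{\left(3 x \right)}}{10} is an antiderivative of f.
Check: d/dx[\frac{3 e^{- x} \sin{\left(3 x \right)}}{10} + \frac{9 e^{- x} \cos{\left(3 x \right)}}{10}] = - 3 e^{- x} \sin{\left(3 x \right)} = f(x).
F(-1/2) = - \frac{3 e^{\frac{1}{2}} \sin{\left(\frac{3}{2} \right)}}{10} + \frac{9 e^{\frac{1}{2}} \cos{\left(\frac{3}{2} \right)}}{10}; F(-3) = \frac{9 e^{3} \cos{\left(9 \right)}}{10} - \frac{3 e^{3} \sin{\left(9 \right)}}{10}.
Integral = F(-1/2) - F(-3) = - \frac{3 e^{\frac{1}{2}} \sin{\left(\frac{3}{2} \right)}}{10} + \frac{9 e^{\frac{1}{2}} \cos{\left(\frac{3}{2} \right)}}{10} + \frac{3 e^{3} \sin{\left(9 \right)}}{10} - \frac{9 e^{3} \cos{\left(9 \right)}}{10}.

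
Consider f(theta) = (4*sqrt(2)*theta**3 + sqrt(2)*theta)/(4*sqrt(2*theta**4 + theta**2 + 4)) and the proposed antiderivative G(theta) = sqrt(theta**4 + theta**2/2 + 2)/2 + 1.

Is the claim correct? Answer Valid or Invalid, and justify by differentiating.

d/dtheta[G] = (4*sqrt(2)*theta**3 + sqrt(2)*theta)/(4*sqrt(2*theta**4 + theta**2 + 4))
This equals f(theta) exactly, so the claim holds.

Valid: G'(theta) = f(theta).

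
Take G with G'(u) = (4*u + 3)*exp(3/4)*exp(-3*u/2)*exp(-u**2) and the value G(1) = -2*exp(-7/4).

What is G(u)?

The substitution w = -u**2 - 3*u/2 + 3/4 works: G'(u) is exactly (dG/dw)*(dw/du) for that inner function.
A general antiderivative is -2*exp(-u**2 - 3*u/2 + 3/4) + C.
The condition gives C = -2*exp(-7/4) - (-2*exp(-7/4)) = 0.
So G(u) = -2*exp(3/4)*exp(-3*u/2)*exp(-u**2).
Check: d/du[-2*exp(3/4)*exp(-3*u/2)*exp(-u**2)] = (4*u*exp(3/4) + 3*exp(3/4))*exp(-3*u/2)*exp(-u**2), which equals G'(u).

G(u) = -2*exp(3/4)*exp(-3*u/2)*exp(-u**2)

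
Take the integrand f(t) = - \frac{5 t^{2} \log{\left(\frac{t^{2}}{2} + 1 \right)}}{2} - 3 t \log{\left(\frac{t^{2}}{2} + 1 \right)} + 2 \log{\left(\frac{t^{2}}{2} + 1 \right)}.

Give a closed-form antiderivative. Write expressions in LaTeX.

The integrand splits into summands that can be handled one at a time.
Check: d/dt[- \frac{5 t^{3} \log{\left(\frac{t^{2}}{2} + 1 \right)}}{6} + \frac{5 t^{3}}{9} - \frac{3 t^{2} \log{\left(\frac{t^{2}}{2} + 1 \right)}}{2} + \frac{3 t^{2}}{2} + 2 t \log{\left(\frac{t^{2}}{2} + 1 \right)} - \frac{22 t}{3} - 3 \log{\left(t^{2} + 2 \right)} + \frac{22 \sqrt{2} \operatorname{atan}{\left(\frac{\sqrt{2} t}{2} \right)}}{3}] = - \frac{5 t^{2} \log{\left(\frac{t^{2}}{2} + 1 \right)}}{2} - 3 t \log{\left(\frac{t^{2}}{2} + 1 \right)} + 2 \log{\left(\frac{t^{2}}{2} + 1 \right)} = f(t).

An antiderivative is F(t) = - \frac{5 t^{3} \log{\left(\frac{t^{2}}{2} + 1 \right)}}{6} + \frac{5 t^{3}}{9} - \frac{3 t^{2} \log{\left(\frac{t^{2}}{2} + 1 \right)}}{2} + \frac{3 t^{2}}{2} + 2 t \log{\left(\frac{t^{2}}{2} + 1 \right)} - \frac{22 t}{3} - 3 \log{\left(t^{2} + 2 \right)} + \frac{22 \sqrt{2} \operatorname{atan}{\left(\frac{\sqrt{2} t}{2} \right)}}{3}.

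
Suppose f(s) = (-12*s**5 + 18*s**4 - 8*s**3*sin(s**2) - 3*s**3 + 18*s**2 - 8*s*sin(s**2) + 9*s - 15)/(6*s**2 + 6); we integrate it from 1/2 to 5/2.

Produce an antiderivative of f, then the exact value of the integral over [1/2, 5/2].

Antiderivative: F(s) = -s**4/2 + s**3 + 3*s**2/4 + 2*cos(s**2)/3 - 5*atan(s)/2; value = -5*atan(5/2)/2 - 2*cos(1/4)/3 + 1/2 + 2*cos(25/4)/3 + 5*atan(1/2)/2

A candidate is checked by its d/ds: the result must match f(s).
F(s) = -s**4/2 + s**3 + 3*s**2/4 + 2*cos(s**2)/3 - 5*atan(s)/2 is an antiderivative of f.
Check: d/ds[-s**4/2 + s**3 + 3*s**2/4 + 2*cos(s**2)/3 - 5*atan(s)/2] = (-12*s**5 + 18*s**4 - 8*s**3*sin(s**2) - 3*s**3 + 18*s**2 - 8*s*sin(s**2) + 9*s - 15)/(6*s**2 + 6) = f(s).
F(5/2) = -5*atan(5/2)/2 + 2*cos(25/4)/3 + 25/32; F(1/2) = -5*atan(1/2)/2 + 9/32 + 2*cos(1/4)/3.
Integral = F(5/2) - F(1/2) = -5*atan(5/2)/2 - 2*cos(1/4)/3 + 1/2 + 2*cos(25/4)/3 + 5*atan(1/2)/2.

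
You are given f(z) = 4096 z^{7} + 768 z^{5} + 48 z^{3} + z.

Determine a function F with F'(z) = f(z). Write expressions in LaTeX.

f matches the chain-rule pattern g'(h)*h' with inner function h(z) = 4 z^{2} + \frac{1}{4}; substituting u = h(z) collapses the integral.
Check: d/dz[2 \left(4 z^{2} + \frac{1}{4}\right)^{4}] = 4096 z^{7} + 768 z^{5} + 48 z^{3} + z = f(z).

An antiderivative is F(z) = 2 \left(4 z^{2} + \frac{1}{4}\right)^{4}.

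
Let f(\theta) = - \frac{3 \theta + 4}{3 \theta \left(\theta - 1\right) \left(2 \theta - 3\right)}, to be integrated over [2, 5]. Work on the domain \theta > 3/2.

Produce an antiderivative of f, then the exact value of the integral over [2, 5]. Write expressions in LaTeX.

The denominator factors as 3 \theta \left(\theta - 1\right) \left(2 \theta - 3\right); partial fractions split f into directly integrable pieces: - \frac{34}{9 \left(2 \theta - 3\right)} + \frac{7}{3 \left(\theta - 1\right)} - \frac{4}{9 \theta}.
F(\theta) = \frac{- 4 \log{\left(\theta \right)} - 17 \log{\left(\theta - \frac{3}{2} \right)} + 21 \log{\left(\theta - 1 \right)}}{9} is an antiderivative of f.
Check: d/d\theta[\frac{- 4 \log{\left(\theta \right)} - 17 \log{\left(\theta - \frac{3}{2} \right)} + 21 \log{\left(\theta - 1 \right)}}{9}] = \frac{- 3 \theta - 4}{6 \theta^{3} - 15 \theta^{2} + 9 \theta}, which equals f(\theta).
F(5) = - \frac{17 \log{\left(\frac{7}{2} \right)}}{9} - \frac{4 \log{\left(5 \right)}}{9} + \frac{7 \log{\left(4 \right)}}{3}; F(2) = \frac{13 \log{\left(2 \right)}}{9}.
Integral = F(5) - F(2) = - \frac{17 \log{\left(\frac{7}{2} \right)}}{9} - \frac{13 \log{\left(2 \right)}}{9} - \frac{4 \log{\left(5 \right)}}{9} + \frac{7 \log{\left(4 \right)}}{3}.

Antiderivative: F(\theta) = \frac{- 4 \log{\left(\theta \right)} - 17 \log{\left(\theta - \frac{3}{2} \right)} + 21 \log{\left(\theta - 1 \right)}}{9}; value = - \frac{17 \log{\left(\frac{7}{2} \right)}}{9} - \frac{13 \log{\left(2 \right)}}{9} - \frac{4 \log{\left(5 \right)}}{9} + \frac{7 \log{\left(4 \right)}}{3}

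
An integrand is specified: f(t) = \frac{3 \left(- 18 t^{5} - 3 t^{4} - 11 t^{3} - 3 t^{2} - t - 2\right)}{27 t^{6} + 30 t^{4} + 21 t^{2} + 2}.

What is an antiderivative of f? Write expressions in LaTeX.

An antiderivative is F(t) = - \frac{\log{\left(t^{4} + t^{2} + \frac{2}{3} \right)}}{2} - \operatorname{atan}{\left(3 t \right)}.

Check any antiderivative F(t) by computing F'(t) and comparing it with f(t).
Check: d/dt[- \frac{\log{\left(t^{4} + t^{2} + \frac{2}{3} \right)}}{2} - \operatorname{atan}{\left(3 t \right)}] = \frac{- 54 t^{5} - 9 t^{4} - 33 t^{3} - 9 t^{2} - 3 t - 6}{27 t^{6} + 30 t^{4} + 21 t^{2} + 2}, which equals f(t).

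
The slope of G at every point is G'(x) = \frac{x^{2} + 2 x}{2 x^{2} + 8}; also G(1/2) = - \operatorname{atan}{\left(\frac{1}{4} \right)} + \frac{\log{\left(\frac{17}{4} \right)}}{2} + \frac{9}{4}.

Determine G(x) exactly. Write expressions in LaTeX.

G(x) = \frac{x}{2} + \frac{\log{\left(x^{2} + 4 \right)}}{2} - \operatorname{atan}{\left(\frac{x}{2} \right)} + 2

Check a candidate G(x) by differentiating: d/dx[G] must match the given G'(x).
A general antiderivative is \frac{x}{2} + \frac{\log{\left(x^{2} + 4 \right)}}{2} - \operatorname{atan}{\left(\frac{x}{2} \right)} + C.
The condition gives C = - \operatorname{atan}{\left(\frac{1}{4} \right)} + \frac{\log{\left(\frac{17}{4} \right)}}{2} + \frac{9}{4} - (- \operatorname{atan}{\left(\frac{1}{4} \right)} + \frac{1}{4} + \frac{\log{\left(\frac{17}{4} \right)}}{2}) = 2.
So G(x) = \frac{x}{2} + \frac{\log{\left(x^{2} + 4 \right)}}{2} - \operatorname{atan}{\left(\frac{x}{2} \right)} + 2.
Check: d/dx[\frac{x}{2} + \frac{\log{\left(x^{2} + 4 \right)}}{2} - \operatorname{atan}{\left(\frac{x}{2} \right)} + 2] = \frac{x^{2} + 2 x}{2 x^{2} + 8} = G'(x).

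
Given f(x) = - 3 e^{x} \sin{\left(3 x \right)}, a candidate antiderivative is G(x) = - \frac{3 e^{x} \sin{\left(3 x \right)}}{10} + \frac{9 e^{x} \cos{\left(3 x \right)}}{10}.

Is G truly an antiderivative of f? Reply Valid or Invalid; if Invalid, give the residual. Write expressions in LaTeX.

Valid. The derivative of G reproduces f.

d/dx[G] = - 3 e^{x} \sin{\left(3 x \right)}
This equals f(x) exactly, so the claim holds.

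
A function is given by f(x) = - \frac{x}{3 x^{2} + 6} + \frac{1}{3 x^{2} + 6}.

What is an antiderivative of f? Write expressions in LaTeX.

An antiderivative is F(x) = - \frac{\log{\left(x^{2} + 2 \right)}}{6} + \frac{\sqrt{2} \operatorname{atan}{\left(\frac{\sqrt{2} x}{2} \right)}}{6}.

Integrate term by term and add the pieces.
Check: d/dx[- \frac{\log{\left(x^{2} + 2 \right)}}{6} + \frac{\sqrt{2} \operatorname{atan}{\left(\frac{\sqrt{2} x}{2} \right)}}{6}] = \frac{1 - x}{3 x^{2} + 6}, which equals f(x).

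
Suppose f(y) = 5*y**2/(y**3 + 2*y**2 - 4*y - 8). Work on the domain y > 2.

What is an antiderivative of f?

Factor the denominator ((y - 2)*(y + 2)**2) and decompose: f = 15/(4*(y + 2)) - 5/(y + 2)**2 + 5/(4*(y - 2)); each piece integrates to a log, atan, or power term.
Check: d/dy[5*log(y - 2)/4 + 15*log(y + 2)/4 + 5/(y + 2)] = 5*y**2/(y**3 + 2*y**2 - 4*y - 8) = f(y).

An antiderivative is F(y) = 5*log(y - 2)/4 + 15*log(y + 2)/4 + 5/(y + 2).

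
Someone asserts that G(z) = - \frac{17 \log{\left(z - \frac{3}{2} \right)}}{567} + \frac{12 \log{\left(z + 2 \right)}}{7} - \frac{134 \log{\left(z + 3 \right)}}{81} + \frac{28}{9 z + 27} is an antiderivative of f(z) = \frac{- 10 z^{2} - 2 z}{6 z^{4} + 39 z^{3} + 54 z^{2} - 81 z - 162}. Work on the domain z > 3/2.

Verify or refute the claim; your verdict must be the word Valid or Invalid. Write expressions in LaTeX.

Invalid: d/dz[G] - f = \frac{34}{1134 z - 1701}, which is not 0.

d/dz[G] = \frac{34 z^{3} - 1618 z^{2} + 336 z + 612}{1134 z^{4} + 7371 z^{3} + 10206 z^{2} - 15309 z - 30618}
d/dz[G] - f(z) = \frac{34}{1134 z - 1701} != 0.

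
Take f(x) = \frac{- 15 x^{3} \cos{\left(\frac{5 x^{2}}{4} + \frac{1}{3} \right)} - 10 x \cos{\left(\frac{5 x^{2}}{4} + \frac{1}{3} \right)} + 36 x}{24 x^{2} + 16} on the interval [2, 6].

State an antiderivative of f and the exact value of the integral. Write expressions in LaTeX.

A first test for any F(x): its x-derivative must equal f(x) identically.
F(x) = \frac{3 \log{\left(\frac{x^{2}}{2} + \frac{1}{3} \right)} - \sin{\left(\frac{5 x^{2}}{4} + \frac{1}{3} \right)}}{4} is an antiderivative of f.
Check: d/dx[\frac{3 \log{\left(\frac{x^{2}}{2} + \frac{1}{3} \right)} - \sin{\left(\frac{5 x^{2}}{4} + \frac{1}{3} \right)}}{4}] = \frac{- 15 x^{3} \cos{\left(\frac{5 x^{2}}{4} + \frac{1}{3} \right)} - 10 x \cos{\left(\frac{5 x^{2}}{4} + \frac{1}{3} \right)} + 36 x}{24 x^{2} + 16} = f(x).
F(6) = - \frac{\sin{\left(\frac{136}{3} \right)}}{4} + \frac{3 \log{\left(\frac{55}{3} \right)}}{4}; F(2) = - \frac{\sin{\left(\frac{16}{3} \right)}}{4} + \frac{3 \log{\left(\frac{7}{3} \right)}}{4}.
Integral = F(6) - F(2) = - \frac{3 \log{\left(\frac{7}{3} \right)}}{4} - \frac{\sin{\left(\frac{136}{3} \right)}}{4} + \frac{\sin{\left(\frac{16}{3} \right)}}{4} + \frac{3 \log{\left(\frac{55}{3} \right)}}{4}.

Antiderivative: F(x) = \frac{3 \log{\left(\frac{x^{2}}{2} + \frac{1}{3} \right)} - \sin{\left(\frac{5 x^{2}}{4} + \frac{1}{3} \right)}}{4}; value = - \frac{3 \log{\left(\frac{7}{3} \right)}}{4} - \frac{\sin{\left(\frac{136}{3} \right)}}{4} + \frac{\sin{\left(\frac{16}{3} \right)}}{4} + \frac{3 \log{\left(\frac{55}{3} \right)}}{4}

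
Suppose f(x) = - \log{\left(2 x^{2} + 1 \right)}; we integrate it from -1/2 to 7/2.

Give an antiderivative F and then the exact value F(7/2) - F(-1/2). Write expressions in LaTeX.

A first test for any F(x): its x-derivative must equal f(x) identically.
F(x) = - x \log{\left(2 x^{2} + 1 \right)} + 2 x - \sqrt{2} \operatorname{atan}{\left(\sqrt{2} x \right)} is an antiderivative of f.
Check: d/dx[- x \log{\left(2 x^{2} + 1 \right)} + 2 x - \sqrt{2} \operatorname{atan}{\left(\sqrt{2} x \right)}] = - \log{\left(2 x^{2} + 1 \right)} = f(x).
F(7/2) = - \frac{7 \log{\left(\frac{51}{2} \right)}}{2} - \sqrt{2} \operatorname{atan}{\left(\frac{7 \sqrt{2}}{2} \right)} + 7; F(-1/2) = -1 + \frac{\log{\left(\frac{3}{2} \right)}}{2} + \sqrt{2} \operatorname{atan}{\left(\frac{\sqrt{2}}{2} \right)}.
Integral = F(7/2) - F(-1/2) = - \frac{7 \log{\left(\frac{51}{2} \right)}}{2} - \sqrt{2} \operatorname{atan}{\left(\frac{7 \sqrt{2}}{2} \right)} - \sqrt{2} \operatorname{atan}{\left(\frac{\sqrt{2}}{2} \right)} - \frac{\log{\left(\frac{3}{2} \right)}}{2} + 8.

Antiderivative: F(x) = - x \log{\left(2 x^{2} + 1 \right)} + 2 x - \sqrt{2} \operatorname{atan}{\left(\sqrt{2} x \right)}; value = - \frac{7 \log{\left(\frac{51}{2} \right)}}{2} - \sqrt{2} \operatorname{atan}{\left(\frac{7 \sqrt{2}}{2} \right)} - \sqrt{2} \operatorname{atan}{\left(\frac{\sqrt{2}}{2} \right)} - \frac{\log{\left(\frac{3}{2} \right)}}{2} + 8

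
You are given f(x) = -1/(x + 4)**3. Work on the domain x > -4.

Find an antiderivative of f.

An antiderivative is F(x) = 1/(2*x**2 + 16*x + 32).

Whatever form F(x) takes, F'(x) = f(x) is non-negotiable.
Check: d/dx[1/(2*x**2 + 16*x + 32)] = -1/(x**3 + 12*x**2 + 48*x + 64), which equals f(x).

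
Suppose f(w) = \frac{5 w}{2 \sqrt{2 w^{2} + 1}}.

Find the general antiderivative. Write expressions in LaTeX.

The substitution u = 2 w^{2} + 1 works: f is exactly (dF/du)*(du/dw) for that inner function.
Check: d/dw[\frac{5 \sqrt{2 w^{2} + 1}}{4}] = \frac{5 w}{2 \sqrt{2 w^{2} + 1}} = f(w).

F(w) = \frac{5 \sqrt{2 w^{2} + 1}}{4} + C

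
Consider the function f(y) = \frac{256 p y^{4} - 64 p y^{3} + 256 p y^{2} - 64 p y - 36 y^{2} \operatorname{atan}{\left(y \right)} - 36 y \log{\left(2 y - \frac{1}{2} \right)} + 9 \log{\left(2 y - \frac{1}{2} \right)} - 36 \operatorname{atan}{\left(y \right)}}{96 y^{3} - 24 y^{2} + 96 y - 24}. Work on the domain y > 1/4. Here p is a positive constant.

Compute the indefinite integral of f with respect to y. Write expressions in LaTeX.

F(y) = \frac{4 p y^{2}}{3} - \frac{3 \log{\left(2 y - \frac{1}{2} \right)} \operatorname{atan}{\left(y \right)}}{8} + C

Check any antiderivative F(y) by computing F'(y) and comparing it with f(y).
Check: d/dy[\frac{4 p y^{2}}{3} - \frac{3 \log{\left(2 y - \frac{1}{2} \right)} \operatorname{atan}{\left(y \right)}}{8}] = \frac{256 p y^{4} - 64 p y^{3} + 256 p y^{2} - 64 p y - 36 y^{2} \operatorname{atan}{\left(y \right)} - 36 y \log{\left(2 y - \frac{1}{2} \right)} + 9 \log{\left(2 y - \frac{1}{2} \right)} - 36 \operatorname{atan}{\left(y \right)}}{96 y^{3} - 24 y^{2} + 96 y - 24} = f(y).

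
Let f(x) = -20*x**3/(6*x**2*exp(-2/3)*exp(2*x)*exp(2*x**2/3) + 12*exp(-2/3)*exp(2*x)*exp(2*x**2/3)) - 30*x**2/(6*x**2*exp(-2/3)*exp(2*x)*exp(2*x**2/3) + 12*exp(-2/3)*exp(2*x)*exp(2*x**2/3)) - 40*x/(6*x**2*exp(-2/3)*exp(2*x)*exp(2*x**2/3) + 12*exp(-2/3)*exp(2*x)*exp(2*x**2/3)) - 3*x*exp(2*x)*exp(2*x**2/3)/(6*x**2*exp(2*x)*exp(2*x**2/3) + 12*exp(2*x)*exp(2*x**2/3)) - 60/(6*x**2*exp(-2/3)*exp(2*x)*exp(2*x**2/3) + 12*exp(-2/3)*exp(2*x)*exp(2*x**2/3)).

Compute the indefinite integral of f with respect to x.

F(x) = (-log(x**2 + 2) + 10*exp(2/3)*exp(-2*x)*exp(-2*x**2/3))/4 + C

The integrand splits into summands that can be handled one at a time.
Check: d/dx[(-log(x**2 + 2) + 10*exp(2/3)*exp(-2*x)*exp(-2*x**2/3))/4] = (-20*x**3*exp(2/3) - 30*x**2*exp(2/3) - 3*x*exp(2*x)*exp(2*x**2/3) - 40*x*exp(2/3) - 60*exp(2/3))/(6*x**2*exp(2*x)*exp(2*x**2/3) + 12*exp(2*x)*exp(2*x**2/3)), which equals f(x).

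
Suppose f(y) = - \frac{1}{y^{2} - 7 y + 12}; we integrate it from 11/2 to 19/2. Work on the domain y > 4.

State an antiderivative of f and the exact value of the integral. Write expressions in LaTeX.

Factor the denominator (\left(y - 4\right) \left(y - 3\right)) and decompose: f = \frac{1}{y - 3} - \frac{1}{y - 4}; each piece integrates to a log, atan, or power term.
F(y) = - \log{\left(y - 4 \right)} + \log{\left(y - 3 \right)} is an antiderivative of f.
Check: d/dy[- \log{\left(y - 4 \right)} + \log{\left(y - 3 \right)}] = - \frac{1}{y^{2} - 7 y + 12} = f(y).
F(19/2) = - \log{\left(\frac{11}{2} \right)} + \log{\left(\frac{13}{2} \right)}; F(11/2) = - \log{\left(\frac{3}{2} \right)} + \log{\left(\frac{5}{2} \right)}.
Integral = F(19/2) - F(11/2) = - \log{\left(\frac{11}{2} \right)} - \log{\left(\frac{5}{2} \right)} + \log{\left(\frac{3}{2} \right)} + \log{\left(\frac{13}{2} \right)}.

Antiderivative: F(y) = - \log{\left(y - 4 \right)} + \log{\left(y - 3 \right)}; value = - \log{\left(\frac{11}{2} \right)} - \log{\left(\frac{5}{2} \right)} + \log{\left(\frac{3}{2} \right)} + \log{\left(\frac{13}{2} \right)}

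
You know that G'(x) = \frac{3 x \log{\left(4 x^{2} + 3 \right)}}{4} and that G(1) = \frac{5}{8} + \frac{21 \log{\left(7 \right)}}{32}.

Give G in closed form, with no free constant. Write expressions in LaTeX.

Recover the given G'(x) by differentiating a candidate G(x); any mismatch rules it out.
A general antiderivative is \frac{3 x^{2} \log{\left(4 x^{2} + 3 \right)}}{8} - \frac{3 x^{2}}{8} + \frac{9 \log{\left(4 x^{2} + 3 \right)}}{32} + C.
The condition gives C = \frac{5}{8} + \frac{21 \log{\left(7 \right)}}{32} - (- \frac{3}{8} + \frac{21 \log{\left(7 \right)}}{32}) = 1.
So G(x) = \frac{12 x^{2} \log{\left(4 x^{2} + 3 \right)} - 12 x^{2} + 9 \log{\left(4 x^{2} + 3 \right)} + 32}{32}.
Check: d/dx[\frac{12 x^{2} \log{\left(4 x^{2} + 3 \right)} - 12 x^{2} + 9 \log{\left(4 x^{2} + 3 \right)} + 32}{32}] = \frac{3 x \log{\left(4 x^{2} + 3 \right)}}{4} = G'(x).

G(x) = \frac{12 x^{2} \log{\left(4 x^{2} + 3 \right)} - 12 x^{2} + 9 \log{\left(4 x^{2} + 3 \right)} + 32}{32}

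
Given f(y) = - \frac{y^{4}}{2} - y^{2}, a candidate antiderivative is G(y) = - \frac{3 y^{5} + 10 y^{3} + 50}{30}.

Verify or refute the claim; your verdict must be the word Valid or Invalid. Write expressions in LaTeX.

d/dy[G] = - \frac{y^{4}}{2} - y^{2}
This equals f(y) exactly, so the claim holds.

Valid - differentiating G returns exactly f.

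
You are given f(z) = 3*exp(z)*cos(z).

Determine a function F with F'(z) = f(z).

Since d/dz undoes antidifferentiation here, F'(z) = f(z) is required of F(z).
Check: d/dz[3*(sin(z) + cos(z))*exp(z)/2] = 3*exp(z)*cos(z) = f(z).

An antiderivative is F(z) = 3*(sin(z) + cos(z))*exp(z)/2.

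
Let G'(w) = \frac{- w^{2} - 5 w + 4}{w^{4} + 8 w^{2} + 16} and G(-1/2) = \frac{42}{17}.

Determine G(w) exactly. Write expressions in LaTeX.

G'(w) has the shape u'v + uv' for u = \frac{1}{\frac{w^{2}}{2} + 2} and v = \frac{w}{2} + \frac{5}{4} — it is the derivative of the product u*v.
A general antiderivative is \frac{\frac{w}{2} + \frac{5}{4}}{\frac{w^{2}}{2} + 2} + C.
The condition gives C = \frac{42}{17} - (\frac{8}{17}) = 2.
So G(w) = \frac{4 w^{2} + 2 w + 21}{2 \left(w^{2} + 4\right)}.
Check: d/dw[\frac{4 w^{2} + 2 w + 21}{2 \left(w^{2} + 4\right)}] = \frac{- w^{2} - 5 w + 4}{w^{4} + 8 w^{2} + 16} = G'(w).

G(w) = \frac{4 w^{2} + 2 w + 21}{2 \left(w^{2} + 4\right)}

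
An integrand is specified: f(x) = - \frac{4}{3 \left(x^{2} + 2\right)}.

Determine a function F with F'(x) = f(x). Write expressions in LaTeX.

An antiderivative is F(x) = - \frac{2 \sqrt{2} \operatorname{atan}{\left(\frac{\sqrt{2} x}{2} \right)}}{3}.

A candidate is checked by its d/dx: the result must match f(x).
Check: d/dx[- \frac{2 \sqrt{2} \operatorname{atan}{\left(\frac{\sqrt{2} x}{2} \right)}}{3}] = - \frac{4}{3 x^{2} + 6}, which equals f(x).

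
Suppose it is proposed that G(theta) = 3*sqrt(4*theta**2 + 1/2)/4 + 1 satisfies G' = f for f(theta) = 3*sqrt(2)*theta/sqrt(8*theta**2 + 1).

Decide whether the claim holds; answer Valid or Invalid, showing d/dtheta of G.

Valid - differentiating G returns exactly f.

d/dtheta[G] = 3*sqrt(2)*theta/sqrt(8*theta**2 + 1)
This equals f(theta) exactly, so the claim holds.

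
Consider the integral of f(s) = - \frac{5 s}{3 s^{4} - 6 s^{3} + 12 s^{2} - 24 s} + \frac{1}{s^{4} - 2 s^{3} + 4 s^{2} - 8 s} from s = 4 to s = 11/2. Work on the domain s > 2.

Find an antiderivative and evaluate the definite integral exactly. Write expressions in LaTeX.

Factor the denominator (3 s \left(s - 2\right) \left(s^{2} + 4\right)) and decompose: f = \frac{13 s + 14}{48 \left(s^{2} + 4\right)} - \frac{7}{48 \left(s - 2\right)} - \frac{1}{8 s}; each piece integrates to a log, atan, or power term.
F(s) = - \frac{\log{\left(s \right)}}{8} - \frac{7 \log{\left(s - 2 \right)}}{48} + \frac{13 \log{\left(s^{2} + 4 \right)}}{96} + \frac{7 \operatorname{atan}{\left(\frac{s}{2} \right)}}{48} is an antiderivative of f.
Check: d/ds[- \frac{\log{\left(s \right)}}{8} - \frac{7 \log{\left(s - 2 \right)}}{48} + \frac{13 \log{\left(s^{2} + 4 \right)}}{96} + \frac{7 \operatorname{atan}{\left(\frac{s}{2} \right)}}{48}] = \frac{3 - 5 s}{3 s^{4} - 6 s^{3} + 12 s^{2} - 24 s}, which equals f(s).
F(11/2) = - \frac{\log{\left(\frac{11}{2} \right)}}{8} - \frac{7 \log{\left(\frac{7}{2} \right)}}{48} + \frac{7 \operatorname{atan}{\left(\frac{11}{4} \right)}}{48} + \frac{13 \log{\left(\frac{137}{4} \right)}}{96}; F(4) = - \frac{\log{\left(4 \right)}}{8} - \frac{7 \log{\left(2 \right)}}{48} + \frac{7 \operatorname{atan}{\left(2 \right)}}{48} + \frac{13 \log{\left(20 \right)}}{96}.
Integral = F(11/2) - F(4) = - \frac{13 \log{\left(20 \right)}}{96} - \frac{\log{\left(\frac{11}{2} \right)}}{8} - \frac{7 \log{\left(\frac{7}{2} \right)}}{48} - \frac{7 \operatorname{atan}{\left(2 \right)}}{48} + \frac{7 \log{\left(2 \right)}}{48} + \frac{\log{\left(4 \right)}}{8} + \frac{7 \operatorname{atan}{\left(\frac{11}{4} \right)}}{48} + \frac{13 \log{\left(\frac{137}{4} \right)}}{96}.

Antiderivative: F(s) = - \frac{\log{\left(s \right)}}{8} - \frac{7 \log{\left(s - 2 \right)}}{48} + \frac{13 \log{\left(s^{2} + 4 \right)}}{96} + \frac{7 \operatorname{atan}{\left(\frac{s}{2} \right)}}{48}; value = - \frac{13 \log{\left(20 \right)}}{96} - \frac{\log{\left(\frac{11}{2} \right)}}{8} - \frac{7 \log{\left(\frac{7}{2} \right)}}{48} - \frac{7 \operatorname{atan}{\left(2 \right)}}{48} + \frac{7 \log{\left(2 \right)}}{48} + \frac{\log{\left(4 \right)}}{8} + \frac{7 \operatorname{atan}{\left(\frac{11}{4} \right)}}{48} + \frac{13 \log{\left(\frac{137}{4} \right)}}{96}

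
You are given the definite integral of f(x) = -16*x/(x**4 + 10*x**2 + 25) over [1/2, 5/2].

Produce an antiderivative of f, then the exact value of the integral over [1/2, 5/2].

The substitution u = x**2/2 + 5/2 works: f is exactly (dF/du)*(du/dx) for that inner function.
F(x) = 8/(x**2 + 5) is an antiderivative of f.
Check: d/dx[8/(x**2 + 5)] = -16*x/(x**4 + 10*x**2 + 25) = f(x).
F(5/2) = 32/45; F(1/2) = 32/21.
Integral = F(5/2) - F(1/2) = -256/315.

Antiderivative: F(x) = 8/(x**2 + 5); value = -256/315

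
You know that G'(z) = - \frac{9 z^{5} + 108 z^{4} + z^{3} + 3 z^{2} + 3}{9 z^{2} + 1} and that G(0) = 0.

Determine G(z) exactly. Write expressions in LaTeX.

G(z) = \frac{- 3 z^{4} - 48 z^{3} + 12 z - 16 \operatorname{atan}{\left(3 z \right)}}{12}

Differentiate the proposed G(z) back; it has to land on the given G'(z).
A general antiderivative is - \frac{z^{4}}{4} - 4 z^{3} + z - \frac{4 \operatorname{atan}{\left(3 z \right)}}{3} + 1 + C.
The condition gives C = 0 - (1) = -1.
So G(z) = \frac{- 3 z^{4} - 48 z^{3} + 12 z - 16 \operatorname{atan}{\left(3 z \right)}}{12}.
Check: d/dz[\frac{- 3 z^{4} - 48 z^{3} + 12 z - 16 \operatorname{atan}{\left(3 z \right)}}{12}] = \frac{- 9 z^{5} - 108 z^{4} - z^{3} - 3 z^{2} - 3}{9 z^{2} + 1}, which equals G'(z).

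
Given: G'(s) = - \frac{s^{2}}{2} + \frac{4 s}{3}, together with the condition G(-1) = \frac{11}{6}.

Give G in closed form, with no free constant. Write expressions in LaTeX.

G(s) = \frac{- s^{3} + 4 s^{2} + 6}{6}

The integrand splits into summands that can be handled one at a time.
A general antiderivative is - \frac{s^{3}}{6} + \frac{2 s^{2}}{3} + C.
The condition gives C = \frac{11}{6} - (\frac{5}{6}) = 1.
So G(s) = \frac{- s^{3} + 4 s^{2} + 6}{6}.
Check: d/ds[\frac{- s^{3} + 4 s^{2} + 6}{6}] = - \frac{s^{2}}{2} + \frac{4 s}{3} = G'(s).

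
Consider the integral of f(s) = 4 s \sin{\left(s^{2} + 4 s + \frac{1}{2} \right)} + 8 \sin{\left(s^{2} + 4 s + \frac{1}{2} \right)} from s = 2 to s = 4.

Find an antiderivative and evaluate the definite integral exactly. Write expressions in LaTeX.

The substitution u = s^{2} + 4 s + \frac{1}{2} works: f is exactly (dF/du)*(du/ds) for that inner function.
F(s) = - 2 \cos{\left(s^{2} + 4 s + \frac{1}{2} \right)} is an antiderivative of f.
Check: d/ds[- 2 \cos{\left(s^{2} + 4 s + \frac{1}{2} \right)}] = 4 s \sin{\left(s^{2} + 4 s + \frac{1}{2} \right)} + 8 \sin{\left(s^{2} + 4 s + \frac{1}{2} \right)} = f(s).
F(4) = - 2 \cos{\left(\frac{65}{2} \right)}; F(2) = - 2 \cos{\left(\frac{25}{2} \right)}.
Integral = F(4) - F(2) = - 2 \cos{\left(\frac{65}{2} \right)} + 2 \cos{\left(\frac{25}{2} \right)}.

Antiderivative: F(s) = - 2 \cos{\left(s^{2} + 4 s + \frac{1}{2} \right)}; value = - 2 \cos{\left(\frac{65}{2} \right)} + 2 \cos{\left(\frac{25}{2} \right)}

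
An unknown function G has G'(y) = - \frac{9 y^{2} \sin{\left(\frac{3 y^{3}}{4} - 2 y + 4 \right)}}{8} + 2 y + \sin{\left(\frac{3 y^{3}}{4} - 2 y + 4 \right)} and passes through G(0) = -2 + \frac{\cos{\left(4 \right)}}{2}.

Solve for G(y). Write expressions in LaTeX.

Integrate term by term and add the pieces.
A general antiderivative is y^{2} + \frac{\cos{\left(\frac{3 y^{3}}{4} - 2 y + 4 \right)}}{2} - 2 + C.
The condition gives C = -2 + \frac{\cos{\left(4 \right)}}{2} - (-2 + \frac{\cos{\left(4 \right)}}{2}) = 0.
So G(y) = y^{2} + \frac{\cos{\left(\frac{3 y^{3}}{4} - 2 y + 4 \right)}}{2} - 2.
Check: d/dy[y^{2} + \frac{\cos{\left(\frac{3 y^{3}}{4} - 2 y + 4 \right)}}{2} - 2] = - \frac{9 y^{2} \sin{\left(\frac{3 y^{3}}{4} - 2 y + 4 \right)}}{8} + 2 y + \sin{\left(\frac{3 y^{3}}{4} - 2 y + 4 \right)} = G'(y).

G(y) = y^{2} + \frac{\cos{\left(\frac{3 y^{3}}{4} - 2 y + 4 \right)}}{2} - 2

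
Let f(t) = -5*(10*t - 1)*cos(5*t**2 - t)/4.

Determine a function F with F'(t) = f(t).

f matches the chain-rule pattern g'(h)*h' with inner function h(t) = 5*t**2 - t; substituting u = h(t) collapses the integral.
Check: d/dt[-5*sin(5*t**2 - t)/4] = -25*t*cos(5*t**2 - t)/2 + 5*cos(5*t**2 - t)/4, which equals f(t).

An antiderivative is F(t) = -5*sin(5*t**2 - t)/4.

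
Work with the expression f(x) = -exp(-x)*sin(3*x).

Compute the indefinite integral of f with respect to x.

A candidate is checked by its d/dx: the result must match f(x).
Check: d/dx[(sin(3*x) + 3*cos(3*x))*exp(-x)/10] = -exp(-x)*sin(3*x) = f(x).

F(x) = (sin(3*x) + 3*cos(3*x))*exp(-x)/10 + C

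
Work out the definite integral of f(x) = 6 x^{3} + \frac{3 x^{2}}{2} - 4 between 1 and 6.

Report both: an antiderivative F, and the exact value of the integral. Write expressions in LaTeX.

Antiderivative: F(x) = \frac{3 x^{4}}{2} + \frac{x^{3}}{2} - 4 x; value = 2030

The integrand splits into summands that can be handled one at a time.
F(x) = \frac{3 x^{4}}{2} + \frac{x^{3}}{2} - 4 x is an antiderivative of f.
Check: d/dx[\frac{3 x^{4}}{2} + \frac{x^{3}}{2} - 4 x] = 6 x^{3} + \frac{3 x^{2}}{2} - 4 = f(x).
F(6) = 2028; F(1) = -2.
Integral = F(6) - F(1) = 2030.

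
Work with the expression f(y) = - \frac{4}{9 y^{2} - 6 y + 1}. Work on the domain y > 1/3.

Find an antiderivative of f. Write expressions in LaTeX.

Any candidate F(y) must reproduce f(y) exactly when differentiated.
Check: d/dy[\frac{4}{3 \left(3 y - 1\right)}] = - \frac{4}{9 y^{2} - 6 y + 1} = f(y).

An antiderivative is F(y) = \frac{4}{3 \left(3 y - 1\right)}.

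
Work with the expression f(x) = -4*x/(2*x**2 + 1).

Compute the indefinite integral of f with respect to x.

F(x) = -log(4*x**2 + 2) + C

f matches the chain-rule pattern g'(h)*h' with inner function h(x) = 4*x**2 + 2; substituting u = h(x) collapses the integral.
Check: d/dx[-log(4*x**2 + 2)] = -4*x/(2*x**2 + 1) = f(x).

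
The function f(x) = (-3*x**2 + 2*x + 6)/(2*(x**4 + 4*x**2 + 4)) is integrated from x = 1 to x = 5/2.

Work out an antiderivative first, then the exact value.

f has the shape u'v + uv' for u = 1/(2*x**2 + 4) and v = 3*x - 1 — it is the derivative of the product u*v.
F(x) = 3*x/(2*x**2 + 4) - 1/(2*x**2 + 4) is an antiderivative of f.
Check: d/dx[3*x/(2*x**2 + 4) - 1/(2*x**2 + 4)] = (-3*x**2 + 2*x + 6)/(2*x**4 + 8*x**2 + 8), which equals f(x).
F(5/2) = 13/33; F(1) = 1/3.
Integral = F(5/2) - F(1) = 2/33.

Antiderivative: F(x) = 3*x/(2*x**2 + 4) - 1/(2*x**2 + 4); value = 2/33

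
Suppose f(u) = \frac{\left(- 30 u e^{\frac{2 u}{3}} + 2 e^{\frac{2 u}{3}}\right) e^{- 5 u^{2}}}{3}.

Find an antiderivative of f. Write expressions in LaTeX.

An antiderivative is F(u) = e^{\frac{2 u}{3}} e^{- 5 u^{2}}.

The substitution w = - 5 u^{2} + \frac{2 u}{3} works: f is exactly (dF/dw)*(dw/du) for that inner function.
Check: d/du[e^{\frac{2 u}{3}} e^{- 5 u^{2}}] = \frac{\left(- 30 u e^{\frac{2 u}{3}} + 2 e^{\frac{2 u}{3}}\right) e^{- 5 u^{2}}}{3} = f(u).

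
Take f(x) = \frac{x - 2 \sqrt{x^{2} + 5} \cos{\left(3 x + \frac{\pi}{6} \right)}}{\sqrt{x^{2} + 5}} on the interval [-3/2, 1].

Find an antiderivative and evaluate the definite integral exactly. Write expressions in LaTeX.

A first test for any F(x): its x-derivative must equal f(x) identically.
F(x) = - \frac{- 3 \sqrt{x^{2} + 5} + 2 \sin{\left(3 x + \frac{\pi}{6} \right)}}{3} is an antiderivative of f.
Check: d/dx[- \frac{- 3 \sqrt{x^{2} + 5} + 2 \sin{\left(3 x + \frac{\pi}{6} \right)}}{3}] = \frac{x - 2 \sqrt{x^{2} + 5} \cos{\left(3 x + \frac{\pi}{6} \right)}}{\sqrt{x^{2} + 5}} = f(x).
F(1) = - \frac{2 \sin{\left(\frac{\pi}{6} + 3 \right)}}{3} + \sqrt{6}; F(-3/2) = - \frac{2 \cos{\left(\frac{\pi}{3} + \frac{9}{2} \right)}}{3} + \frac{\sqrt{29}}{2}.
Integral = F(1) - F(-3/2) = - \frac{\sqrt{29}}{2} - \frac{2 \sin{\left(\frac{\pi}{6} + 3 \right)}}{3} + \frac{2 \cos{\left(\frac{\pi}{3} + \frac{9}{2} \right)}}{3} + \sqrt{6}.

Antiderivative: F(x) = - \frac{- 3 \sqrt{x^{2} + 5} + 2 \sin{\left(3 x + \frac{\pi}{6} \right)}}{3}; value = - \frac{\sqrt{29}}{2} - \frac{2 \sin{\left(\frac{\pi}{6} + 3 \right)}}{3} + \frac{2 \cos{\left(\frac{\pi}{3} + \frac{9}{2} \right)}}{3} + \sqrt{6}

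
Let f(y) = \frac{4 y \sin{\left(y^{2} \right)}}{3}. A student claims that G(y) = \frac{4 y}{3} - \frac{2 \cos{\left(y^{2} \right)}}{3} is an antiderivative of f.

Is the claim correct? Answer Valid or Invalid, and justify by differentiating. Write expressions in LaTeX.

d/dy[G] = \frac{4 y \sin{\left(y^{2} \right)}}{3} + \frac{4}{3}
d/dy[G] - f(y) = \frac{4}{3} != 0.

Invalid: d/dy[G] - f = \frac{4}{3}, which is not 0.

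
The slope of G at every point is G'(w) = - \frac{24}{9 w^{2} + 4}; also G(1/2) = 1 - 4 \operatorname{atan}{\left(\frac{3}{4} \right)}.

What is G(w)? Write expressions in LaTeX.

G(w) = 1 - 4 \operatorname{atan}{\left(\frac{3 w}{2} \right)}

The proposed G(w) is checked by its d/dw: the result must match the given G'(w).
A general antiderivative is - 4 \operatorname{atan}{\left(\frac{3 w}{2} \right)} + C.
The condition gives C = 1 - 4 \operatorname{atan}{\left(\frac{3}{4} \right)} - (- 4 \operatorname{atan}{\left(\frac{3}{4} \right)}) = 1.
So G(w) = 1 - 4 \operatorname{atan}{\left(\frac{3 w}{2} \right)}.
Check: d/dw[1 - 4 \operatorname{atan}{\left(\frac{3 w}{2} \right)}] = - \frac{24}{9 w^{2} + 4} = G'(w).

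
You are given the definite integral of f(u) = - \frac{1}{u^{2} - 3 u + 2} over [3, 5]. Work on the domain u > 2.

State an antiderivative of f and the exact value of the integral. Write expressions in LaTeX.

Antiderivative: F(u) = - \log{\left(u - 2 \right)} + \log{\left(u - 1 \right)}; value = - \log{\left(3 \right)} - \log{\left(2 \right)} + \log{\left(4 \right)}

The denominator factors as \left(u - 2\right) \left(u - 1\right); partial fractions split f into directly integrable pieces: \frac{1}{u - 1} - \frac{1}{u - 2}.
F(u) = - \log{\left(u - 2 \right)} + \log{\left(u - 1 \right)} is an antiderivative of f.
Check: d/du[- \log{\left(u - 2 \right)} + \log{\left(u - 1 \right)}] = - \frac{1}{u^{2} - 3 u + 2} = f(u).
F(5) = - \log{\left(3 \right)} + \log{\left(4 \right)}; F(3) = \log{\left(2 \right)}.
Integral = F(5) - F(3) = - \log{\left(3 \right)} - \log{\left(2 \right)} + \log{\left(4 \right)}.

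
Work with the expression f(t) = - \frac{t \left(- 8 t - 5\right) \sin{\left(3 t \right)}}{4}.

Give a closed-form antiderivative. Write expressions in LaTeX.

A candidate is checked by its d/dt: the result must match f(t).
Check: d/dt[- \frac{72 t^{2} \cos{\left(3 t \right)} - 48 t \sin{\left(3 t \right)} + 45 t \cos{\left(3 t \right)} - 15 \sin{\left(3 t \right)} - 16 \cos{\left(3 t \right)}}{108}] = 2 t^{2} \sin{\left(3 t \right)} + \frac{5 t \sin{\left(3 t \right)}}{4}, which equals f(t).

An antiderivative is F(t) = - \frac{72 t^{2} \cos{\left(3 t \right)} - 48 t \sin{\left(3 t \right)} + 45 t \cos{\left(3 t \right)} - 15 \sin{\left(3 t \right)} - 16 \cos{\left(3 t \right)}}{108}.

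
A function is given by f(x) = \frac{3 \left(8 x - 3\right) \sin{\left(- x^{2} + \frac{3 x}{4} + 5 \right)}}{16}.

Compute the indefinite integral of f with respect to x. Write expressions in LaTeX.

F(x) = \frac{3 \cos{\left(- x^{2} + \frac{3 x}{4} + 5 \right)}}{4} + C

f matches the chain-rule pattern g'(h)*h' with inner function h(x) = - x^{2} + \frac{3 x}{4} + 5; substituting u = h(x) collapses the integral.
Check: d/dx[\frac{3 \cos{\left(- x^{2} + \frac{3 x}{4} + 5 \right)}}{4}] = \frac{3 x \sin{\left(- x^{2} + \frac{3 x}{4} + 5 \right)}}{2} - \frac{9 \sin{\left(- x^{2} + \frac{3 x}{4} + 5 \right)}}{16}, which equals f(x).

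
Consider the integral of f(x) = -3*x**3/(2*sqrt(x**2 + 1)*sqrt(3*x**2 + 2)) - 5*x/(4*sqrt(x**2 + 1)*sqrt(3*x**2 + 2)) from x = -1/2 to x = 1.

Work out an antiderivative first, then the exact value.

Antiderivative: F(x) = -sqrt(x**2 + 1)*sqrt(3*x**2 + 2)/4; value = -sqrt(10)/4 + sqrt(55)/16

f has the shape u'v + uv' for u = -sqrt(x**2 + 1)/4 and v = sqrt(3*x**2 + 2) — it is the derivative of the product u*v.
F(x) = -sqrt(x**2 + 1)*sqrt(3*x**2 + 2)/4 is an antiderivative of f.
Check: d/dx[-sqrt(x**2 + 1)*sqrt(3*x**2 + 2)/4] = (-6*x**3 - 5*x)/(4*sqrt(x**2 + 1)*sqrt(3*x**2 + 2)), which equals f(x).
F(1) = -sqrt(10)/4; F(-1/2) = -sqrt(55)/16.
Integral = F(1) - F(-1/2) = -sqrt(10)/4 + sqrt(55)/16.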